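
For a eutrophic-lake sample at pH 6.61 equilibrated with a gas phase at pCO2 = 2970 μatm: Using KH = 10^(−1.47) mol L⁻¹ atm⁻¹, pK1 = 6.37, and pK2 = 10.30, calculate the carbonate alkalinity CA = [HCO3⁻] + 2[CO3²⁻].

[CO2*] = KH · pCO2 = 10^(−1.47) × 2970×10^-6 = 1.006×10^-4 mol/L
α₀ = 1/(1 + K1/[H⁺] + K1K2/[H⁺]²) = 1/(1 + 10^+0.24 + 10^-3.45) = 0.3652
DIC = [CO2*]/α₀ = 1.006×10^-4 / 0.3652 = 0.2756 mmol/L
CA = (α₁ + 2α₂)·DIC = (0.6347 + 2×0.0001296) × 0.2756 = 0.175 mmol/L

CA = 0.175 mmol/L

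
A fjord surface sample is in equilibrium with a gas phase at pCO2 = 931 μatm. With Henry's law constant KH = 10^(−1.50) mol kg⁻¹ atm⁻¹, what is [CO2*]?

[CO2*] = 29.4 μmol/kg

KH = 10^(−1.50) = 3.162×10^-2 mol kg⁻¹ atm⁻¹
[CO2*] = KH · pCO2 = 3.162×10^-2 × 931×10^-6 atm = 2.94×10^-5 mol/kg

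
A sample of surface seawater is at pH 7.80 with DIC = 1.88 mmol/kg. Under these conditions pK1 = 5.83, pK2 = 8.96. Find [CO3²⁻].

[CO3²⁻] = 0.120 mmol/kg

α₂ = 1 / (1 + [H⁺]/K2 + [H⁺]²/(K1K2)) = 1 / (1 + 10^+1.16 + 10^-0.81)
   = 1 / (1 + 14.454 + 0.15488) = 1/15.609 = 0.06406
[CO3²⁻] = α₂ × DIC = 0.06406 × 1.88 = 0.120 mmol/kg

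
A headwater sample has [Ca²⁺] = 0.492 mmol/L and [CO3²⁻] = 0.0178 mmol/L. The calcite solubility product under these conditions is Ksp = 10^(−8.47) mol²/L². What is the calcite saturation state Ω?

Ksp = 10^(−8.47) = 3.388×10^-9
Ω = [Ca²⁺][CO3²⁻]/Ksp = (0.492×10^-3)(0.0178×10^-3) / 3.388×10^-9 = 2.58

Ω = 2.58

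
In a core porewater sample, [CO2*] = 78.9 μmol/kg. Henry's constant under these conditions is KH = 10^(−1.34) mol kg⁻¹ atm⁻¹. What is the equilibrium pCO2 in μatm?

pCO2 = 1730 μatm

KH = 10^(−1.34) = 4.571×10^-2 mol kg⁻¹ atm⁻¹
pCO2 = [CO2*]/KH = 78.9×10^-6 / 4.571×10^-2 = 1.73×10^-3 atm = 1730 μatm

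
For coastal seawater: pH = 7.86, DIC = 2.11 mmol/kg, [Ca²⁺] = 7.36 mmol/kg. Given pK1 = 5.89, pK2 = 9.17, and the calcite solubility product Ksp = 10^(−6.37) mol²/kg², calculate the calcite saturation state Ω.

Ω = 1.68

α₂ = 1 / (1 + [H⁺]/K2 + [H⁺]²/(K1K2)) = 1 / (1 + 10^+1.31 + 10^-0.66)
   = 1 / (1 + 20.417 + 0.21878) = 1/21.636 = 0.04622
[CO3²⁻] = α₂ × DIC = 0.04622 × 2.11 = 0.09752 mmol/kg
Ksp = 10^(−6.37) = 4.266×10^-7
Ω = [Ca²⁺][CO3²⁻]/Ksp = (7.36×10^-3)(9.752×10^-5) / 4.266×10^-7 = 1.68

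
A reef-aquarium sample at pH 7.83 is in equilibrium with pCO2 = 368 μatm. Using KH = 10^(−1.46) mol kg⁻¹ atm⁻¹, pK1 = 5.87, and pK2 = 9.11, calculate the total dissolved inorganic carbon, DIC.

[CO2*] = KH · pCO2 = 10^(−1.46) × 368×10^-6 = 1.276×10^-5 mol/kg
α₀ = 1/(1 + K1/[H⁺] + K1K2/[H⁺]²) = 1/(1 + 10^+1.96 + 10^+0.68) = 0.01031
DIC = [CO2*]/α₀ = 1.276×10^-5 / 0.01031 = 1.24 mmol/kg

DIC = 1.24 mmol/kg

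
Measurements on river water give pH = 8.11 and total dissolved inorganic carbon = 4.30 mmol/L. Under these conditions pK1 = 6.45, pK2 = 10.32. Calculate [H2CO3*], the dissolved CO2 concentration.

[CO2*] = 0.0915 mmol/L

α₀ = 1 / (1 + K1/[H⁺] + K1K2/[H⁺]²) = 1 / (1 + 10^+1.66 + 10^-0.55)
   = 1 / (1 + 45.709 + 0.28184) = 1/46.991 = 0.02128
[CO2*] = α₀ × DIC = 0.02128 × 4.30 = 0.0915 mmol/L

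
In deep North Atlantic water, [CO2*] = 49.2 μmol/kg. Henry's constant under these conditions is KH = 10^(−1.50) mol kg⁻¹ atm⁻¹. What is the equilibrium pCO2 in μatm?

pCO2 = 1560 μatm

KH = 10^(−1.50) = 3.162×10^-2 mol kg⁻¹ atm⁻¹
pCO2 = [CO2*]/KH = 49.2×10^-6 / 3.162×10^-2 = 1.56×10^-3 atm = 1560 μatm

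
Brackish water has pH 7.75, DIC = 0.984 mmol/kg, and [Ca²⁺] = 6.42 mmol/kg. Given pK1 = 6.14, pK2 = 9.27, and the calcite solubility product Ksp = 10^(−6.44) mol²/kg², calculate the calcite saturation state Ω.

α₂ = 1 / (1 + [H⁺]/K2 + [H⁺]²/(K1K2)) = 1 / (1 + 10^+1.52 + 10^-0.09)
   = 1 / (1 + 33.113 + 0.81283) = 1/34.926 = 0.02863
[CO3²⁻] = α₂ × DIC = 0.02863 × 0.984 = 0.02817 mmol/kg
Ksp = 10^(−6.44) = 3.631×10^-7
Ω = [Ca²⁺][CO3²⁻]/Ksp = (6.42×10^-3)(2.817×10^-5) / 3.631×10^-7 = 0.498

Ω = 0.498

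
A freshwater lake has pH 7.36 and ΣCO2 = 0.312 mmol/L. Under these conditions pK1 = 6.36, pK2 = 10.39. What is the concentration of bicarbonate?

α₁ = 1 / (1 + [H⁺]/K1 + K2/[H⁺]) = 1 / (1 + 10^-1.00 + 10^-3.03)
   = 1 / (1 + 0.10000 + 0.00093325) = 1/1.1009 = 0.9083
[HCO3⁻] = α₁ × DIC = 0.9083 × 0.312 = 0.283 mmol/L

[HCO3⁻] = 0.283 mmol/L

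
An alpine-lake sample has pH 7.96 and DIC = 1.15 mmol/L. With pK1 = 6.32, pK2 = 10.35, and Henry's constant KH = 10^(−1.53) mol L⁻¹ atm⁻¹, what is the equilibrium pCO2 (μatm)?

α₀ = 1 / (1 + K1/[H⁺] + K1K2/[H⁺]²) = 1 / (1 + 10^+1.64 + 10^-0.75)
   = 1 / (1 + 43.652 + 0.17783) = 1/44.829 = 0.02231
[CO2*] = α₀ × DIC = 0.02231 × 1.15 = 0.02565 mmol/L
pCO2 = [CO2*]/KH = 2.565×10^-5 / 2.951×10^-2 = 869 μatm

pCO2 = 869 μatm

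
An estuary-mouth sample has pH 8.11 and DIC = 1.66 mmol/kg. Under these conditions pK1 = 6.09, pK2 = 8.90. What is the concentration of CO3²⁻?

[CO3²⁻] = 0.230 mmol/kg

α₂ = 1 / (1 + [H⁺]/K2 + [H⁺]²/(K1K2)) = 1 / (1 + 10^+0.79 + 10^-1.23)
   = 1 / (1 + 6.1660 + 0.058884) = 1/7.2248 = 0.1384
[CO3²⁻] = α₂ × DIC = 0.1384 × 1.66 = 0.230 mmol/kg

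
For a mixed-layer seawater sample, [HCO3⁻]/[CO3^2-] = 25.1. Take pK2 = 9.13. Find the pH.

pH = 7.73

From K2 = [H⁺][CO3^2-]/[HCO3⁻]:  pH = pK2 − log₁₀([HCO3⁻]/[CO3^2-])
log₁₀(25.1) = +1.400
pH = 9.13 − (+1.400) = 7.73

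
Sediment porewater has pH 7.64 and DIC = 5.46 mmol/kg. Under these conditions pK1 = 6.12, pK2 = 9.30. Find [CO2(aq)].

[CO2*] = 0.157 mmol/kg

α₀ = 1 / (1 + K1/[H⁺] + K1K2/[H⁺]²) = 1 / (1 + 10^+1.52 + 10^-0.14)
   = 1 / (1 + 33.113 + 0.72444) = 1/34.838 = 0.02870
[CO2*] = α₀ × DIC = 0.02870 × 5.46 = 0.157 mmol/kg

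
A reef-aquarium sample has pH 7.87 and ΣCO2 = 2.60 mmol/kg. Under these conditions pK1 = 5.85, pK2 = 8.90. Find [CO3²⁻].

[CO3²⁻] = 0.220 mmol/kg

α₂ = 1 / (1 + [H⁺]/K2 + [H⁺]²/(K1K2)) = 1 / (1 + 10^+1.03 + 10^-0.99)
   = 1 / (1 + 10.715 + 0.10233) = 1/11.818 = 0.08462
[CO3²⁻] = α₂ × DIC = 0.08462 × 2.60 = 0.220 mmol/kg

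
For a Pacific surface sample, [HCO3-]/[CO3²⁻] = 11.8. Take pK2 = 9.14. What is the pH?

From K2 = [H⁺][CO3²⁻]/[HCO3-]:  pH = pK2 − log₁₀([HCO3-]/[CO3²⁻])
log₁₀(11.8) = +1.072
pH = 9.14 − (+1.072) = 8.07

pH = 8.07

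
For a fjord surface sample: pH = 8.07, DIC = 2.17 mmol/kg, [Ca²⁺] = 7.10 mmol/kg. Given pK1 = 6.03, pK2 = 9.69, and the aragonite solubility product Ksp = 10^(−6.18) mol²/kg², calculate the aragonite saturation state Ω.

Ω = 0.541

α₂ = 1 / (1 + [H⁺]/K2 + [H⁺]²/(K1K2)) = 1 / (1 + 10^+1.62 + 10^-0.42)
   = 1 / (1 + 41.687 + 0.38019) = 1/43.067 = 0.02322
[CO3²⁻] = α₂ × DIC = 0.02322 × 2.17 = 0.05039 mmol/kg
Ksp = 10^(−6.18) = 6.607×10^-7
Ω = [Ca²⁺][CO3²⁻]/Ksp = (7.10×10^-3)(5.039×10^-5) / 6.607×10^-7 = 0.541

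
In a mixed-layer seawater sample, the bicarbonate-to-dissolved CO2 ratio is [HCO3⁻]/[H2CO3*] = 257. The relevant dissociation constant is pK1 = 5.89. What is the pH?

pH = 8.30

From K1 = [H⁺][HCO3⁻]/[H2CO3*]:  pH = pK1 + log₁₀([HCO3⁻]/[H2CO3*])
log₁₀(257) = +2.410
pH = 5.89 + (+2.410) = 8.30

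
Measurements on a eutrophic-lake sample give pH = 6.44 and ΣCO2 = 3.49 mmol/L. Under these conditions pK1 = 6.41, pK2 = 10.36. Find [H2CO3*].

α₀ = 1 / (1 + K1/[H⁺] + K1K2/[H⁺]²) = 1 / (1 + 10^+0.03 + 10^-3.89)
   = 1 / (1 + 1.0715 + 0.00012882) = 1/2.0716 = 0.4827
[CO2*] = α₀ × DIC = 0.4827 × 3.49 = 1.68 mmol/L

[CO2*] = 1.68 mmol/L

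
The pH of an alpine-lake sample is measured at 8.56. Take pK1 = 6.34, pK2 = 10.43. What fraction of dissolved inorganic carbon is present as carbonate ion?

α₂ = 1 / (1 + [H⁺]/K2 + [H⁺]²/(K1K2)) = 1 / (1 + 10^+1.87 + 10^-0.35)
   = 1 / (1 + 74.131 + 0.44668) = 1/75.578 = 0.01323

α₂ = 0.0132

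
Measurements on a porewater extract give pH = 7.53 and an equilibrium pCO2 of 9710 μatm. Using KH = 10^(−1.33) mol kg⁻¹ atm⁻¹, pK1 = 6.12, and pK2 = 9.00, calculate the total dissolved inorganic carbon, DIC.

[CO2*] = KH · pCO2 = 10^(−1.33) × 9710×10^-6 = 4.542×10^-4 mol/kg
α₀ = 1/(1 + K1/[H⁺] + K1K2/[H⁺]²) = 1/(1 + 10^+1.41 + 10^-0.06) = 0.03626
DIC = [CO2*]/α₀ = 4.542×10^-4 / 0.03626 = 12.5 mmol/kg

DIC = 12.5 mmol/kg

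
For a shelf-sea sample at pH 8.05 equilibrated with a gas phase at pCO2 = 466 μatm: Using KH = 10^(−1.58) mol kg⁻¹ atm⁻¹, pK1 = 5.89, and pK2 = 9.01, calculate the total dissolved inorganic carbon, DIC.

[CO2*] = KH · pCO2 = 10^(−1.58) × 466×10^-6 = 1.226×10^-5 mol/kg
α₀ = 1/(1 + K1/[H⁺] + K1K2/[H⁺]²) = 1/(1 + 10^+2.16 + 10^+1.20) = 0.006196
DIC = [CO2*]/α₀ = 1.226×10^-5 / 0.006196 = 1.98 mmol/kg

DIC = 1.98 mmol/kg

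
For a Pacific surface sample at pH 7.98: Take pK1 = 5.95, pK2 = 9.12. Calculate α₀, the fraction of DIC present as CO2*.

α₀ = 0.00863

α₀ = 1 / (1 + K1/[H⁺] + K1K2/[H⁺]²) = 1 / (1 + 10^+2.03 + 10^+0.89)
   = 1 / (1 + 107.15 + 7.7625) = 1/115.91 = 0.008627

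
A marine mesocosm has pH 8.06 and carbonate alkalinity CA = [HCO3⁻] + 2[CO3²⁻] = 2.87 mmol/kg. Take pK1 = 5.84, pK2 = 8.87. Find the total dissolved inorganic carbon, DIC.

CA = [HCO3⁻] + 2[CO3²⁻] = (α₁ + 2α₂)·DIC
At pH 8.06: [H⁺]/K1 = 10^-2.22 = 0.0060256, K2/[H⁺] = 10^-0.81 = 0.15488
α₁ = 1/(1 + 0.0060256 + 0.15488) = 1/1.1609 = 0.8614; α₂ = α₁·K2/[H⁺] = 0.1334
α₁ + 2α₂ = 1.1282
DIC = CA / (α₁ + 2α₂) = 2.87 / 1.1282 = 2.54 mmol/kg

DIC = 2.54 mmol/kg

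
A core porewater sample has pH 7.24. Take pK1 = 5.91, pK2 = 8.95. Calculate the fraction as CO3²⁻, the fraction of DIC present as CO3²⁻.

α₂ = 0.0183

α₂ = 1 / (1 + [H⁺]/K2 + [H⁺]²/(K1K2)) = 1 / (1 + 10^+1.71 + 10^+0.38)
   = 1 / (1 + 51.286 + 2.3988) = 1/54.685 = 0.01829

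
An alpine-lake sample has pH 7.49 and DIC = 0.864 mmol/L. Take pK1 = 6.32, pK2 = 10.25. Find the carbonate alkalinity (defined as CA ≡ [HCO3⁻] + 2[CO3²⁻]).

CA = [HCO3⁻] + 2[CO3²⁻] = (α₁ + 2α₂)·DIC
At pH 7.49: [H⁺]/K1 = 10^-1.17 = 0.067608, K2/[H⁺] = 10^-2.76 = 0.0017378
α₁ = 1/(1 + 0.067608 + 0.0017378) = 1/1.0693 = 0.9352; α₂ = α₁·K2/[H⁺] = 0.001625
α₁ + 2α₂ = 0.9384
CA = 0.9384 × 0.864 = 0.811 mmol/L

CA = 0.811 mmol/L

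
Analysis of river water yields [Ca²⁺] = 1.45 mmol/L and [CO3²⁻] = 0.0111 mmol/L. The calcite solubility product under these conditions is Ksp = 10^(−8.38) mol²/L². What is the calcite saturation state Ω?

Ksp = 10^(−8.38) = 4.169×10^-9
Ω = [Ca²⁺][CO3²⁻]/Ksp = (1.45×10^-3)(0.0111×10^-3) / 4.169×10^-9 = 3.86

Ω = 3.86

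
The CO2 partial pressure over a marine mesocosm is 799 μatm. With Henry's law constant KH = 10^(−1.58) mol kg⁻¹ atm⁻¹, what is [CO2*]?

[CO2*] = 21.0 μmol/kg

KH = 10^(−1.58) = 2.630×10^-2 mol kg⁻¹ atm⁻¹
[CO2*] = KH · pCO2 = 2.630×10^-2 × 799×10^-6 atm = 2.10×10^-5 mol/kg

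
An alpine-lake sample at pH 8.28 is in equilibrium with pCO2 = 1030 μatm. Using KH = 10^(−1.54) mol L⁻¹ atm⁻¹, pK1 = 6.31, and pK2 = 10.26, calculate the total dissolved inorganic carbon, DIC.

[CO2*] = KH · pCO2 = 10^(−1.54) × 1030×10^-6 = 2.971×10^-5 mol/L
α₀ = 1/(1 + K1/[H⁺] + K1K2/[H⁺]²) = 1/(1 + 10^+1.97 + 10^-0.01) = 0.01049
DIC = [CO2*]/α₀ = 2.971×10^-5 / 0.01049 = 2.83 mmol/L

DIC = 2.83 mmol/L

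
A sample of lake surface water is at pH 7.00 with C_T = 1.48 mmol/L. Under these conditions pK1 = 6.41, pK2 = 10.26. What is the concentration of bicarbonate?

[HCO3⁻] = 1.18 mmol/L

α₁ = 1 / (1 + [H⁺]/K1 + K2/[H⁺]) = 1 / (1 + 10^-0.59 + 10^-3.26)
   = 1 / (1 + 0.25704 + 0.00054954) = 1/1.2576 = 0.7952
[HCO3⁻] = α₁ × DIC = 0.7952 × 1.48 = 1.18 mmol/L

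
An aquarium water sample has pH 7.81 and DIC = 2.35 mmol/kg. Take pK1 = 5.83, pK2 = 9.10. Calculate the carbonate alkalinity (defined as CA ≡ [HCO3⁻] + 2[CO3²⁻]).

CA = 2.44 mmol/kg

CA = [HCO3⁻] + 2[CO3²⁻] = (α₁ + 2α₂)·DIC
At pH 7.81: [H⁺]/K1 = 10^-1.98 = 0.010471, K2/[H⁺] = 10^-1.29 = 0.051286
α₁ = 1/(1 + 0.010471 + 0.051286) = 1/1.0618 = 0.9418; α₂ = α₁·K2/[H⁺] = 0.04830
α₁ + 2α₂ = 1.0384
CA = 1.0384 × 2.35 = 2.44 mmol/kg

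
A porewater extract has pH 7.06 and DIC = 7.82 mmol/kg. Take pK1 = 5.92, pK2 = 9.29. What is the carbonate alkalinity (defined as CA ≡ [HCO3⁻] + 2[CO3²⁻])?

CA = 7.34 mmol/kg

CA = [HCO3⁻] + 2[CO3²⁻] = (α₁ + 2α₂)·DIC
At pH 7.06: [H⁺]/K1 = 10^-1.14 = 0.072444, K2/[H⁺] = 10^-2.23 = 0.0058884
α₁ = 1/(1 + 0.072444 + 0.0058884) = 1/1.0783 = 0.9274; α₂ = α₁·K2/[H⁺] = 0.005461
α₁ + 2α₂ = 0.9383
CA = 0.9383 × 7.82 = 7.34 mmol/kg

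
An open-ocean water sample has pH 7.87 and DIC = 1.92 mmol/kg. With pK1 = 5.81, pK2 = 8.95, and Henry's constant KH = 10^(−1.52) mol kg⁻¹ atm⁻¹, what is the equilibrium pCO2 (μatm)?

pCO2 = 507 μatm

α₀ = 1 / (1 + K1/[H⁺] + K1K2/[H⁺]²) = 1 / (1 + 10^+2.06 + 10^+0.98)
   = 1 / (1 + 114.82 + 9.5499) = 1/125.37 = 0.007977
[CO2*] = α₀ × DIC = 0.007977 × 1.92 = 0.01532 mmol/kg = 15.32 μmol/kg
pCO2 = [CO2*]/KH = 1.532×10^-5 / 3.020×10^-2 = 507 μatm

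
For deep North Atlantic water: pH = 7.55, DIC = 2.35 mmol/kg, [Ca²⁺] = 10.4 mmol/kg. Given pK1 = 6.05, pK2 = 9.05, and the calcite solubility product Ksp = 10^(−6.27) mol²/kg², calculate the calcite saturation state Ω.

Ω = 1.35

α₂ = 1 / (1 + [H⁺]/K2 + [H⁺]²/(K1K2)) = 1 / (1 + 10^+1.50 + 10^+0.00)
   = 1 / (1 + 31.623 + 1.0000) = 1/33.623 = 0.02974
[CO3²⁻] = α₂ × DIC = 0.02974 × 2.35 = 0.06989 mmol/kg
Ksp = 10^(−6.27) = 5.370×10^-7
Ω = [Ca²⁺][CO3²⁻]/Ksp = (10.4×10^-3)(6.989×10^-5) / 5.370×10^-7 = 1.35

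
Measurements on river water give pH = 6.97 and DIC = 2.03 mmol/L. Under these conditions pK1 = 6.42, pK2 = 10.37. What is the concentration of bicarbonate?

[HCO3⁻] = 1.58 mmol/L

α₁ = 1 / (1 + [H⁺]/K1 + K2/[H⁺]) = 1 / (1 + 10^-0.55 + 10^-3.40)
   = 1 / (1 + 0.28184 + 0.00039811) = 1/1.2822 = 0.7799
[HCO3⁻] = α₁ × DIC = 0.7799 × 2.03 = 1.58 mmol/L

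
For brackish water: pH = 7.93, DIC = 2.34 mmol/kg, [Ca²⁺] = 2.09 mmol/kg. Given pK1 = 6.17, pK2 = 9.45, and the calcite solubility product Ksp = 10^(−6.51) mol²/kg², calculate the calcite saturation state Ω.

Ω = 0.456

α₂ = 1 / (1 + [H⁺]/K2 + [H⁺]²/(K1K2)) = 1 / (1 + 10^+1.52 + 10^-0.24)
   = 1 / (1 + 33.113 + 0.57544) = 1/34.689 = 0.02883
[CO3²⁻] = α₂ × DIC = 0.02883 × 2.34 = 0.06746 mmol/kg
Ksp = 10^(−6.51) = 3.090×10^-7
Ω = [Ca²⁺][CO3²⁻]/Ksp = (2.09×10^-3)(6.746×10^-5) / 3.090×10^-7 = 0.456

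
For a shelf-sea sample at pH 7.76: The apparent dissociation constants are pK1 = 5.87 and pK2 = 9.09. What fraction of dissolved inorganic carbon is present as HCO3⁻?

α₁ = 1 / (1 + [H⁺]/K1 + K2/[H⁺]) = 1 / (1 + 10^-1.89 + 10^-1.33)
   = 1 / (1 + 0.012882 + 0.046774) = 1/1.0597 = 0.9437

α₁ = 0.944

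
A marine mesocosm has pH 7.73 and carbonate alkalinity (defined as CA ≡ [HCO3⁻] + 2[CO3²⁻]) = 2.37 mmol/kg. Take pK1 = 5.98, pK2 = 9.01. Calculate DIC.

DIC = 2.30 mmol/kg

CA = [HCO3⁻] + 2[CO3²⁻] = (α₁ + 2α₂)·DIC
At pH 7.73: [H⁺]/K1 = 10^-1.75 = 0.017783, K2/[H⁺] = 10^-1.28 = 0.052481
α₁ = 1/(1 + 0.017783 + 0.052481) = 1/1.0703 = 0.9343; α₂ = α₁·K2/[H⁺] = 0.04904
α₁ + 2α₂ = 1.0324
DIC = CA / (α₁ + 2α₂) = 2.37 / 1.0324 = 2.30 mmol/kg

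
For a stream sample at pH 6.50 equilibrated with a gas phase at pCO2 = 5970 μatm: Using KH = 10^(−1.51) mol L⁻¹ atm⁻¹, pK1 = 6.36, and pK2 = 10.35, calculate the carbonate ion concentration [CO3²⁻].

[CO3²⁻] = 0.0360 μmol/L

[CO2*] = KH · pCO2 = 10^(−1.51) × 5970×10^-6 = 1.845×10^-4 mol/L
α₀ = 1/(1 + K1/[H⁺] + K1K2/[H⁺]²) = 1/(1 + 10^+0.14 + 10^-3.71) = 0.4201
DIC = [CO2*]/α₀ = 1.845×10^-4 / 0.4201 = 0.4392 mmol/L
[CO3²⁻] = α₂·DIC; α₂ = 8.191×10^-5, so [CO3²⁻] = 8.191×10^-5 × 0.4392 = 3.60×10^-5 mmol/L = 0.0360 μmol/L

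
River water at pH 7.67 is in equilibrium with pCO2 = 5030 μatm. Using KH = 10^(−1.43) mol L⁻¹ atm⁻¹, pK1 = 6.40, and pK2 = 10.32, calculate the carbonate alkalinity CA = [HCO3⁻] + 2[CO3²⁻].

CA = 3.50 mmol/L

[CO2*] = KH · pCO2 = 10^(−1.43) × 5030×10^-6 = 1.869×10^-4 mol/L
α₀ = 1/(1 + K1/[H⁺] + K1K2/[H⁺]²) = 1/(1 + 10^+1.27 + 10^-1.38) = 0.05086
DIC = [CO2*]/α₀ = 1.869×10^-4 / 0.05086 = 3.675 mmol/L
CA = (α₁ + 2α₂)·DIC = (0.9470 + 2×0.002120) × 3.675 = 3.50 mmol/L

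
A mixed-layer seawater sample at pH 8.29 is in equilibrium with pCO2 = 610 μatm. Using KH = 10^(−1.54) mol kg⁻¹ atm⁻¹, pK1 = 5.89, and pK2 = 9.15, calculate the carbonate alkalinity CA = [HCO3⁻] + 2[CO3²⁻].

CA = 5.64 mmol/kg

[CO2*] = KH · pCO2 = 10^(−1.54) × 610×10^-6 = 1.759×10^-5 mol/kg
α₀ = 1/(1 + K1/[H⁺] + K1K2/[H⁺]²) = 1/(1 + 10^+2.40 + 10^+1.54) = 0.003486
DIC = [CO2*]/α₀ = 1.759×10^-5 / 0.003486 = 5.047 mmol/kg
CA = (α₁ + 2α₂)·DIC = (0.8756 + 2×0.1209) × 5.047 = 5.64 mmol/kg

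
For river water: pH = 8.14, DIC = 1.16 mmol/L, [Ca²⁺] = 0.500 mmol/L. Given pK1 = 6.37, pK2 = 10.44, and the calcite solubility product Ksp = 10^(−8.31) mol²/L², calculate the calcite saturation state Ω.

Ω = 0.581

α₂ = 1 / (1 + [H⁺]/K2 + [H⁺]²/(K1K2)) = 1 / (1 + 10^+2.30 + 10^+0.53)
   = 1 / (1 + 199.53 + 3.3884) = 1/203.91 = 0.004904
[CO3²⁻] = α₂ × DIC = 0.004904 × 1.16 = 0.005689 mmol/L = 5.689 μmol/L
Ksp = 10^(−8.31) = 4.898×10^-9
Ω = [Ca²⁺][CO3²⁻]/Ksp = (0.500×10^-3)(5.689×10^-6) / 4.898×10^-9 = 0.581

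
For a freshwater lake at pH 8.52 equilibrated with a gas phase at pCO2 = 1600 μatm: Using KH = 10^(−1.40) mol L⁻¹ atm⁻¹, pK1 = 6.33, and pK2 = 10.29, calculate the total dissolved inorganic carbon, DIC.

DIC = 10.1 mmol/L

[CO2*] = KH · pCO2 = 10^(−1.40) × 1600×10^-6 = 6.370×10^-5 mol/L
α₀ = 1/(1 + K1/[H⁺] + K1K2/[H⁺]²) = 1/(1 + 10^+2.19 + 10^+0.42) = 0.006309
DIC = [CO2*]/α₀ = 6.370×10^-5 / 0.006309 = 10.1 mmol/L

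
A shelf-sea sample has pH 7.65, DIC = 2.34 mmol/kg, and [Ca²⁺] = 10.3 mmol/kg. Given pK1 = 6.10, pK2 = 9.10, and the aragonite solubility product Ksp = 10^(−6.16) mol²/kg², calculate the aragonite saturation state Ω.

α₂ = 1 / (1 + [H⁺]/K2 + [H⁺]²/(K1K2)) = 1 / (1 + 10^+1.45 + 10^-0.10)
   = 1 / (1 + 28.184 + 0.79433) = 1/29.978 = 0.03336
[CO3²⁻] = α₂ × DIC = 0.03336 × 2.34 = 0.07806 mmol/kg
Ksp = 10^(−6.16) = 6.918×10^-7
Ω = [Ca²⁺][CO3²⁻]/Ksp = (10.3×10^-3)(7.806×10^-5) / 6.918×10^-7 = 1.16

Ω = 1.16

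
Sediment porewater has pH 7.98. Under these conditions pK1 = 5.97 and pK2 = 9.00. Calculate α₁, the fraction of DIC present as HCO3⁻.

α₁ = 0.905

α₁ = 1 / (1 + [H⁺]/K1 + K2/[H⁺]) = 1 / (1 + 10^-2.01 + 10^-1.02)
   = 1 / (1 + 0.0097724 + 0.095499) = 1/1.1053 = 0.9048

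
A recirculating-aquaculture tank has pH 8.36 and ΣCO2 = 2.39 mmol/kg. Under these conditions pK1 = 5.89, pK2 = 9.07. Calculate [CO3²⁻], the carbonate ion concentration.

[CO3²⁻] = 0.389 mmol/kg

α₂ = 1 / (1 + [H⁺]/K2 + [H⁺]²/(K1K2)) = 1 / (1 + 10^+0.71 + 10^-1.76)
   = 1 / (1 + 5.1286 + 0.017378) = 1/6.1460 = 0.1627
[CO3²⁻] = α₂ × DIC = 0.1627 × 2.39 = 0.389 mmol/kg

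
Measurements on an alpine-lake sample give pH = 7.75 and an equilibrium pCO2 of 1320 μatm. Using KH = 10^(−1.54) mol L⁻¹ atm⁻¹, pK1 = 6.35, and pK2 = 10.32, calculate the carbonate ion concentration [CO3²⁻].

[CO3²⁻] = 2.57 μmol/L

[CO2*] = KH · pCO2 = 10^(−1.54) × 1320×10^-6 = 3.807×10^-5 mol/L
α₀ = 1/(1 + K1/[H⁺] + K1K2/[H⁺]²) = 1/(1 + 10^+1.40 + 10^-1.17) = 0.03819
DIC = [CO2*]/α₀ = 3.807×10^-5 / 0.03819 = 0.9969 mmol/L
[CO3²⁻] = α₂·DIC; α₂ = 0.002582, so [CO3²⁻] = 0.002582 × 0.9969 = 0.00257 mmol/L = 2.57 μmol/L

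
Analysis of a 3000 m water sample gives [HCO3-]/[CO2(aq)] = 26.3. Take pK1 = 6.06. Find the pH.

pH = 7.48

From K1 = [H⁺][HCO3-]/[CO2(aq)]:  pH = pK1 + log₁₀([HCO3-]/[CO2(aq)])
log₁₀(26.3) = +1.420
pH = 6.06 + (+1.420) = 7.48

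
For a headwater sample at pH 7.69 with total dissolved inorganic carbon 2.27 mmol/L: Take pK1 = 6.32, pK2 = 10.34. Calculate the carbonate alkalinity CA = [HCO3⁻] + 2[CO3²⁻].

CA = 2.18 mmol/L

CA = [HCO3⁻] + 2[CO3²⁻] = (α₁ + 2α₂)·DIC
At pH 7.69: [H⁺]/K1 = 10^-1.37 = 0.042658, K2/[H⁺] = 10^-2.65 = 0.0022387
α₁ = 1/(1 + 0.042658 + 0.0022387) = 1/1.0449 = 0.9570; α₂ = α₁·K2/[H⁺] = 0.002143
α₁ + 2α₂ = 0.9613
CA = 0.9613 × 2.27 = 2.18 mmol/L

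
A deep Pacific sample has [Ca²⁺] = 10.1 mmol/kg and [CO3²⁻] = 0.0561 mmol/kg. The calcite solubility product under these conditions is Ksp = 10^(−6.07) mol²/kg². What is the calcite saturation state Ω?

Ksp = 10^(−6.07) = 8.511×10^-7
Ω = [Ca²⁺][CO3²⁻]/Ksp = (10.1×10^-3)(0.0561×10^-3) / 8.511×10^-7 = 0.666

Ω = 0.666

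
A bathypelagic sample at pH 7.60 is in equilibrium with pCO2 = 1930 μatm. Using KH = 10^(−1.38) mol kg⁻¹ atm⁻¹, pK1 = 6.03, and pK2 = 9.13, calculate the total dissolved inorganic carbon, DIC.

[CO2*] = KH · pCO2 = 10^(−1.38) × 1930×10^-6 = 8.046×10^-5 mol/kg
α₀ = 1/(1 + K1/[H⁺] + K1K2/[H⁺]²) = 1/(1 + 10^+1.57 + 10^+0.04) = 0.02548
DIC = [CO2*]/α₀ = 8.046×10^-5 / 0.02548 = 3.16 mmol/kg

DIC = 3.16 mmol/kg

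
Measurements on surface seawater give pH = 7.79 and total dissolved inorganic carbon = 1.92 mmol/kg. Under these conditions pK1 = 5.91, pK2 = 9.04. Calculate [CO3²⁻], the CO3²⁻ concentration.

[CO3²⁻] = 0.101 mmol/kg

α₂ = 1 / (1 + [H⁺]/K2 + [H⁺]²/(K1K2)) = 1 / (1 + 10^+1.25 + 10^-0.63)
   = 1 / (1 + 17.783 + 0.23442) = 1/19.017 = 0.05258
[CO3²⁻] = α₂ × DIC = 0.05258 × 1.92 = 0.101 mmol/kg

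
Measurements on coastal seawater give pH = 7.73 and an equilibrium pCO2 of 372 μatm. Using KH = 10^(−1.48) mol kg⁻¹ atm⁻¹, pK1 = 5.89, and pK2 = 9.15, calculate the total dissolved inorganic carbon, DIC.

DIC = 0.897 mmol/kg

[CO2*] = KH · pCO2 = 10^(−1.48) × 372×10^-6 = 1.232×10^-5 mol/kg
α₀ = 1/(1 + K1/[H⁺] + K1K2/[H⁺]²) = 1/(1 + 10^+1.84 + 10^+0.42) = 0.01373
DIC = [CO2*]/α₀ = 1.232×10^-5 / 0.01373 = 0.897 mmol/kg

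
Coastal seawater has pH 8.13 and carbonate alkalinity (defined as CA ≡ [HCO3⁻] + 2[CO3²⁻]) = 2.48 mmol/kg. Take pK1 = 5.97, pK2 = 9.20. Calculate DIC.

DIC = 2.31 mmol/kg

CA = [HCO3⁻] + 2[CO3²⁻] = (α₁ + 2α₂)·DIC
At pH 8.13: [H⁺]/K1 = 10^-2.16 = 0.0069183, K2/[H⁺] = 10^-1.07 = 0.085114
α₁ = 1/(1 + 0.0069183 + 0.085114) = 1/1.0920 = 0.9157; α₂ = α₁·K2/[H⁺] = 0.07794
α₁ + 2α₂ = 1.0716
DIC = CA / (α₁ + 2α₂) = 2.48 / 1.0716 = 2.31 mmol/kg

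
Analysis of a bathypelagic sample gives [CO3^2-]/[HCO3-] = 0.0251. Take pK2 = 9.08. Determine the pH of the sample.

pH = 7.48

From K2 = [H⁺][CO3^2-]/[HCO3-]:  pH = pK2 + log₁₀([CO3^2-]/[HCO3-])
log₁₀(0.0251) = -1.600
pH = 9.08 + (-1.600) = 7.48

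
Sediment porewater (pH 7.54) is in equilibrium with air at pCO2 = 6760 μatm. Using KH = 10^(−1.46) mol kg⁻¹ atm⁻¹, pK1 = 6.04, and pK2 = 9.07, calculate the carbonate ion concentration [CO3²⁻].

[CO2*] = KH · pCO2 = 10^(−1.46) × 6760×10^-6 = 2.344×10^-4 mol/kg
α₀ = 1/(1 + K1/[H⁺] + K1K2/[H⁺]²) = 1/(1 + 10^+1.50 + 10^-0.03) = 0.02980
DIC = [CO2*]/α₀ = 2.344×10^-4 / 0.02980 = 7.865 mmol/kg
[CO3²⁻] = α₂·DIC; α₂ = 0.02781, so [CO3²⁻] = 0.02781 × 7.865 = 0.219 mmol/kg

[CO3²⁻] = 0.219 mmol/kg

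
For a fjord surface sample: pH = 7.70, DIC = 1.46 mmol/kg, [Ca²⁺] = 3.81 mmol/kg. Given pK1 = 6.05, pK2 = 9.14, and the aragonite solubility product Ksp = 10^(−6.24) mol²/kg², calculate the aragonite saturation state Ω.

α₂ = 1 / (1 + [H⁺]/K2 + [H⁺]²/(K1K2)) = 1 / (1 + 10^+1.44 + 10^-0.21)
   = 1 / (1 + 27.542 + 0.61660) = 1/29.159 = 0.03429
[CO3²⁻] = α₂ × DIC = 0.03429 × 1.46 = 0.05007 mmol/kg
Ksp = 10^(−6.24) = 5.754×10^-7
Ω = [Ca²⁺][CO3²⁻]/Ksp = (3.81×10^-3)(5.007×10^-5) / 5.754×10^-7 = 0.332

Ω = 0.332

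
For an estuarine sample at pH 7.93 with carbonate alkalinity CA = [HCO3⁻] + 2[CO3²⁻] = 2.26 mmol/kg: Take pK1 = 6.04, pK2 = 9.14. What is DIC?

CA = [HCO3⁻] + 2[CO3²⁻] = (α₁ + 2α₂)·DIC
At pH 7.93: [H⁺]/K1 = 10^-1.89 = 0.012882, K2/[H⁺] = 10^-1.21 = 0.061660
α₁ = 1/(1 + 0.012882 + 0.061660) = 1/1.0745 = 0.9306; α₂ = α₁·K2/[H⁺] = 0.05738
α₁ + 2α₂ = 1.0454
DIC = CA / (α₁ + 2α₂) = 2.26 / 1.0454 = 2.16 mmol/kg

DIC = 2.16 mmol/kg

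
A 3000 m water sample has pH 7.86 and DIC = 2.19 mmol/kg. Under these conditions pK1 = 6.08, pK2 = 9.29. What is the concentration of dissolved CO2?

α₀ = 1 / (1 + K1/[H⁺] + K1K2/[H⁺]²) = 1 / (1 + 10^+1.78 + 10^+0.35)
   = 1 / (1 + 60.256 + 2.2387) = 1/63.495 = 0.01575
[CO2*] = α₀ × DIC = 0.01575 × 2.19 = 0.0345 mmol/kg

[CO2*] = 0.0345 mmol/kg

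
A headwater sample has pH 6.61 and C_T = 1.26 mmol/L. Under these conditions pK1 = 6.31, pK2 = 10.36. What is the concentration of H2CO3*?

α₀ = 1 / (1 + K1/[H⁺] + K1K2/[H⁺]²) = 1 / (1 + 10^+0.30 + 10^-3.45)
   = 1 / (1 + 1.9953 + 0.00035481) = 1/2.9956 = 0.3338
[CO2*] = α₀ × DIC = 0.3338 × 1.26 = 0.421 mmol/L

[CO2*] = 0.421 mmol/L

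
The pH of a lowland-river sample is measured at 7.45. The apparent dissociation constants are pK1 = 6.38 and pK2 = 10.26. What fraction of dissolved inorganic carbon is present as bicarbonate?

α₁ = 1 / (1 + [H⁺]/K1 + K2/[H⁺]) = 1 / (1 + 10^-1.07 + 10^-2.81)
   = 1 / (1 + 0.085114 + 0.0015488) = 1/1.0867 = 0.9202

α₁ = 0.920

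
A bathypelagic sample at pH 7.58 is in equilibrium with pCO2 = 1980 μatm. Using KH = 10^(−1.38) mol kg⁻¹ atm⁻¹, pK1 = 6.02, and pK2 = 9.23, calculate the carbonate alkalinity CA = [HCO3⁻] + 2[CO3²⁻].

[CO2*] = KH · pCO2 = 10^(−1.38) × 1980×10^-6 = 8.254×10^-5 mol/kg
α₀ = 1/(1 + K1/[H⁺] + K1K2/[H⁺]²) = 1/(1 + 10^+1.56 + 10^-0.09) = 0.02623
DIC = [CO2*]/α₀ = 8.254×10^-5 / 0.02623 = 3.146 mmol/kg
CA = (α₁ + 2α₂)·DIC = (0.9524 + 2×0.02132) × 3.146 = 3.13 mmol/kg

CA = 3.13 mmol/kg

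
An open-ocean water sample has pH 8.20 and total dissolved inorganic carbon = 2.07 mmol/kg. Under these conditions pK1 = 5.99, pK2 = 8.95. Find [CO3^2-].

[CO3²⁻] = 0.311 mmol/kg

α₂ = 1 / (1 + [H⁺]/K2 + [H⁺]²/(K1K2)) = 1 / (1 + 10^+0.75 + 10^-1.46)
   = 1 / (1 + 5.6234 + 0.034674) = 1/6.6581 = 0.1502
[CO3²⁻] = α₂ × DIC = 0.1502 × 2.07 = 0.311 mmol/kg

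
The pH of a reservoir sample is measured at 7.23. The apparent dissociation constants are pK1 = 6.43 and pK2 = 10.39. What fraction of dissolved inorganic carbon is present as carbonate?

α₂ = 0.000597

α₂ = 1 / (1 + [H⁺]/K2 + [H⁺]²/(K1K2)) = 1 / (1 + 10^+3.16 + 10^+2.36)
   = 1 / (1 + 1445.4 + 229.09) = 1/1675.5 = 0.0005968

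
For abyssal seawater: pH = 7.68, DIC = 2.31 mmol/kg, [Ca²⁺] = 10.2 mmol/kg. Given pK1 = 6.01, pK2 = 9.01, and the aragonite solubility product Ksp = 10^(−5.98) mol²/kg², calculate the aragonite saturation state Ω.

α₂ = 1 / (1 + [H⁺]/K2 + [H⁺]²/(K1K2)) = 1 / (1 + 10^+1.33 + 10^-0.34)
   = 1 / (1 + 21.380 + 0.45709) = 1/22.837 = 0.04379
[CO3²⁻] = α₂ × DIC = 0.04379 × 2.31 = 0.1012 mmol/kg
Ksp = 10^(−5.98) = 1.047×10^-6
Ω = [Ca²⁺][CO3²⁻]/Ksp = (10.2×10^-3)(1.012×10^-4) / 1.047×10^-6 = 0.985

Ω = 0.985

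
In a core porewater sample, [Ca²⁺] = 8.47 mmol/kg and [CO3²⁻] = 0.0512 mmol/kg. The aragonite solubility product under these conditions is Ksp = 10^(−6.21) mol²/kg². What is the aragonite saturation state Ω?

Ksp = 10^(−6.21) = 6.166×10^-7
Ω = [Ca²⁺][CO3²⁻]/Ksp = (8.47×10^-3)(0.0512×10^-3) / 6.166×10^-7 = 0.703

Ω = 0.703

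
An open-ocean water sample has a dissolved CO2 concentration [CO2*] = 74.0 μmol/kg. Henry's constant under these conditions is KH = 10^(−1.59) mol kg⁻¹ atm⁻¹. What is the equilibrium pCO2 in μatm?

KH = 10^(−1.59) = 2.570×10^-2 mol kg⁻¹ atm⁻¹
pCO2 = [CO2*]/KH = 74.0×10^-6 / 2.570×10^-2 = 2.88×10^-3 atm = 2880 μatm

pCO2 = 2880 μatm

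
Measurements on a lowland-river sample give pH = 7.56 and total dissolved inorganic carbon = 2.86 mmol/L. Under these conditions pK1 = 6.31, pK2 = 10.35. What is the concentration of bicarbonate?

α₁ = 1 / (1 + [H⁺]/K1 + K2/[H⁺]) = 1 / (1 + 10^-1.25 + 10^-2.79)
   = 1 / (1 + 0.056234 + 0.0016218) = 1/1.0579 = 0.9453
[HCO3⁻] = α₁ × DIC = 0.9453 × 2.86 = 2.70 mmol/L

[HCO3⁻] = 2.70 mmol/L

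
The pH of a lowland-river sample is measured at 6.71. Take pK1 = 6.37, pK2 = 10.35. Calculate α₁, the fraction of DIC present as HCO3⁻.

α₁ = 0.686

α₁ = 1 / (1 + [H⁺]/K1 + K2/[H⁺]) = 1 / (1 + 10^-0.34 + 10^-3.64)
   = 1 / (1 + 0.45709 + 0.00022909) = 1/1.4573 = 0.6862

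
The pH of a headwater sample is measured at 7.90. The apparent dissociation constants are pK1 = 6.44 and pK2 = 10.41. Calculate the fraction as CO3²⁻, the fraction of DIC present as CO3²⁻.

α₂ = 1 / (1 + [H⁺]/K2 + [H⁺]²/(K1K2)) = 1 / (1 + 10^+2.51 + 10^+1.05)
   = 1 / (1 + 323.59 + 11.220) = 1/335.81 = 0.002978

α₂ = 0.00298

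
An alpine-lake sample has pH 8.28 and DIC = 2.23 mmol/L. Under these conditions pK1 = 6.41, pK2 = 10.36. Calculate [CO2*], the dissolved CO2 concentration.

[CO2*] = 0.0294 mmol/L

α₀ = 1 / (1 + K1/[H⁺] + K1K2/[H⁺]²) = 1 / (1 + 10^+1.87 + 10^-0.21)
   = 1 / (1 + 74.131 + 0.61660) = 1/75.748 = 0.01320
[CO2*] = α₀ × DIC = 0.01320 × 2.23 = 0.0294 mmol/L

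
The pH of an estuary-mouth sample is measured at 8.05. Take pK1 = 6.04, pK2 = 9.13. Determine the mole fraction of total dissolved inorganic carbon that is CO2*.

α₀ = 1 / (1 + K1/[H⁺] + K1K2/[H⁺]²) = 1 / (1 + 10^+2.01 + 10^+0.93)
   = 1 / (1 + 102.33 + 8.5114) = 1/111.84 = 0.008941

α₀ = 0.00894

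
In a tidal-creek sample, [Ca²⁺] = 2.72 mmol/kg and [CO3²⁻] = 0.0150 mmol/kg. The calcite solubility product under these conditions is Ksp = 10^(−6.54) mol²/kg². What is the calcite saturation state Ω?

Ω = 0.141

Ksp = 10^(−6.54) = 2.884×10^-7
Ω = [Ca²⁺][CO3²⁻]/Ksp = (2.72×10^-3)(0.0150×10^-3) / 2.884×10^-7 = 0.141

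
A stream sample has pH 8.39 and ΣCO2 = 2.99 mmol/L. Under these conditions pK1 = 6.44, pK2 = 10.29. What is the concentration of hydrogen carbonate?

α₁ = 1 / (1 + [H⁺]/K1 + K2/[H⁺]) = 1 / (1 + 10^-1.95 + 10^-1.90)
   = 1 / (1 + 0.011220 + 0.012589) = 1/1.0238 = 0.9767
[HCO3⁻] = α₁ × DIC = 0.9767 × 2.99 = 2.92 mmol/L

[HCO3⁻] = 2.92 mmol/L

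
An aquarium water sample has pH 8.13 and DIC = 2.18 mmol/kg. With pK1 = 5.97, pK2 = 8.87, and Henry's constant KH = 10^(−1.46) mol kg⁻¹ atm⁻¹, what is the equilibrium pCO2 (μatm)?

pCO2 = 366 μatm

α₀ = 1 / (1 + K1/[H⁺] + K1K2/[H⁺]²) = 1 / (1 + 10^+2.16 + 10^+1.42)
   = 1 / (1 + 144.54 + 26.303) = 1/171.85 = 0.005819
[CO2*] = α₀ × DIC = 0.005819 × 2.18 = 0.01269 mmol/kg = 12.69 μmol/kg
pCO2 = [CO2*]/KH = 1.269×10^-5 / 3.467×10^-2 = 366 μatm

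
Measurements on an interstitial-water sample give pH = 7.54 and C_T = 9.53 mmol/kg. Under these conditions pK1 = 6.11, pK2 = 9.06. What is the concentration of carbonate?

[CO3²⁻] = 0.270 mmol/kg

α₂ = 1 / (1 + [H⁺]/K2 + [H⁺]²/(K1K2)) = 1 / (1 + 10^+1.52 + 10^+0.09)
   = 1 / (1 + 33.113 + 1.2303) = 1/35.343 = 0.02829
[CO3²⁻] = α₂ × DIC = 0.02829 × 9.53 = 0.270 mmol/kg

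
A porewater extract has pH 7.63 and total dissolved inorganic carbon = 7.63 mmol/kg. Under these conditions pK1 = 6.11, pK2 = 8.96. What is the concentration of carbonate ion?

[CO3²⁻] = 0.331 mmol/kg

α₂ = 1 / (1 + [H⁺]/K2 + [H⁺]²/(K1K2)) = 1 / (1 + 10^+1.33 + 10^-0.19)
   = 1 / (1 + 21.380 + 0.64565) = 1/23.025 = 0.04343
[CO3²⁻] = α₂ × DIC = 0.04343 × 7.63 = 0.331 mmol/kg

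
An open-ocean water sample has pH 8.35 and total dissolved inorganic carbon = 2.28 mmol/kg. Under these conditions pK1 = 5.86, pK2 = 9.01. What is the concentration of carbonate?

α₂ = 1 / (1 + [H⁺]/K2 + [H⁺]²/(K1K2)) = 1 / (1 + 10^+0.66 + 10^-1.83)
   = 1 / (1 + 4.5709 + 0.014791) = 1/5.5857 = 0.1790
[CO3²⁻] = α₂ × DIC = 0.1790 × 2.28 = 0.408 mmol/kg

[CO3²⁻] = 0.408 mmol/kg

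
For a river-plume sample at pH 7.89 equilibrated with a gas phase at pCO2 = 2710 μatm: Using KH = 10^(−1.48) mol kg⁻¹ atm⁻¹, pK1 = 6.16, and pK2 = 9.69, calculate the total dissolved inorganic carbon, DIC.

[CO2*] = KH · pCO2 = 10^(−1.48) × 2710×10^-6 = 8.974×10^-5 mol/kg
α₀ = 1/(1 + K1/[H⁺] + K1K2/[H⁺]²) = 1/(1 + 10^+1.73 + 10^-0.07) = 0.01800
DIC = [CO2*]/α₀ = 8.974×10^-5 / 0.01800 = 4.99 mmol/kg

DIC = 4.99 mmol/kg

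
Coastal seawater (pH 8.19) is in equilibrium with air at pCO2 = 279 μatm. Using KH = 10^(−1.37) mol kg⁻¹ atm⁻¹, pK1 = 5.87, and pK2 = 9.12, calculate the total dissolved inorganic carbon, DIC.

DIC = 2.79 mmol/kg

[CO2*] = KH · pCO2 = 10^(−1.37) × 279×10^-6 = 1.190×10^-5 mol/kg
α₀ = 1/(1 + K1/[H⁺] + K1K2/[H⁺]²) = 1/(1 + 10^+2.32 + 10^+1.39) = 0.004265
DIC = [CO2*]/α₀ = 1.190×10^-5 / 0.004265 = 2.79 mmol/kg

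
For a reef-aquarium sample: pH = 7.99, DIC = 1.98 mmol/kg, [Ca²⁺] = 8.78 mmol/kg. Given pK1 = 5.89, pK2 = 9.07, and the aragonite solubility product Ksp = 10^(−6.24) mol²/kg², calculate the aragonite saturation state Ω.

α₂ = 1 / (1 + [H⁺]/K2 + [H⁺]²/(K1K2)) = 1 / (1 + 10^+1.08 + 10^-1.02)
   = 1 / (1 + 12.023 + 0.095499) = 1/13.118 = 0.07623
[CO3²⁻] = α₂ × DIC = 0.07623 × 1.98 = 0.1509 mmol/kg
Ksp = 10^(−6.24) = 5.754×10^-7
Ω = [Ca²⁺][CO3²⁻]/Ksp = (8.78×10^-3)(1.509×10^-4) / 5.754×10^-7 = 2.30

Ω = 2.30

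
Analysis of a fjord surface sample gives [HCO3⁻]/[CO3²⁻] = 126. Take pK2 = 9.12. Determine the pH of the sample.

pH = 7.02

From K2 = [H⁺][CO3²⁻]/[HCO3⁻]:  pH = pK2 − log₁₀([HCO3⁻]/[CO3²⁻])
log₁₀(126) = +2.100
pH = 9.12 − (+2.100) = 7.02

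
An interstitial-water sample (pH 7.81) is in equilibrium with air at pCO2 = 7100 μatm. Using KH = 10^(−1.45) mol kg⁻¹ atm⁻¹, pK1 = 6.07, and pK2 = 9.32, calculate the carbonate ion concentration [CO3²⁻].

[CO3²⁻] = 0.428 mmol/kg

[CO2*] = KH · pCO2 = 10^(−1.45) × 7100×10^-6 = 2.519×10^-4 mol/kg
α₀ = 1/(1 + K1/[H⁺] + K1K2/[H⁺]²) = 1/(1 + 10^+1.74 + 10^+0.23) = 0.01735
DIC = [CO2*]/α₀ = 2.519×10^-4 / 0.01735 = 14.52 mmol/kg
[CO3²⁻] = α₂·DIC; α₂ = 0.02946, so [CO3²⁻] = 0.02946 × 14.52 = 0.428 mmol/kg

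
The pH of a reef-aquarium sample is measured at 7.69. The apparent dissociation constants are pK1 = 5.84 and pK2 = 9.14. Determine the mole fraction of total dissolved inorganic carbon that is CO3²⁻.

α₂ = 1 / (1 + [H⁺]/K2 + [H⁺]²/(K1K2)) = 1 / (1 + 10^+1.45 + 10^-0.40)
   = 1 / (1 + 28.184 + 0.39811) = 1/29.582 = 0.03380

α₂ = 0.0338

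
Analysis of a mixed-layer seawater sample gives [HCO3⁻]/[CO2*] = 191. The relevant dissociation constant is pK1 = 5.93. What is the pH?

pH = 8.21

From K1 = [H⁺][HCO3⁻]/[CO2*]:  pH = pK1 + log₁₀([HCO3⁻]/[CO2*])
log₁₀(191) = +2.281
pH = 5.93 + (+2.281) = 8.21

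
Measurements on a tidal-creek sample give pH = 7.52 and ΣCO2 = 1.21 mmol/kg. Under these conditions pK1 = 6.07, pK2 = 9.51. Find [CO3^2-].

[CO3²⁻] = 11.8 μmol/kg

α₂ = 1 / (1 + [H⁺]/K2 + [H⁺]²/(K1K2)) = 1 / (1 + 10^+1.99 + 10^+0.54)
   = 1 / (1 + 97.724 + 3.4674) = 1/102.19 = 0.009786
[CO3²⁻] = α₂ × DIC = 0.009786 × 1.21 = 0.0118 mmol/kg = 11.8 μmol/kg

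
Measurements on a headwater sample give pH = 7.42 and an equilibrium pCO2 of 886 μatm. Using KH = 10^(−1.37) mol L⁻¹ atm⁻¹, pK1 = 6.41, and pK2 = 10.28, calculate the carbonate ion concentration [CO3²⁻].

[CO2*] = KH · pCO2 = 10^(−1.37) × 886×10^-6 = 3.779×10^-5 mol/L
α₀ = 1/(1 + K1/[H⁺] + K1K2/[H⁺]²) = 1/(1 + 10^+1.01 + 10^-1.85) = 0.08891
DIC = [CO2*]/α₀ = 3.779×10^-5 / 0.08891 = 0.4251 mmol/L
[CO3²⁻] = α₂·DIC; α₂ = 0.001256, so [CO3²⁻] = 0.001256 × 0.4251 = 0.000534 mmol/L = 0.534 μmol/L

[CO3²⁻] = 0.534 μmol/L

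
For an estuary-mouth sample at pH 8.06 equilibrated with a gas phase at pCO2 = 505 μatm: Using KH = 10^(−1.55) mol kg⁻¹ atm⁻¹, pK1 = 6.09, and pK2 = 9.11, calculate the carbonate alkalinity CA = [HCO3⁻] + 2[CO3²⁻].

CA = 1.57 mmol/kg

[CO2*] = KH · pCO2 = 10^(−1.55) × 505×10^-6 = 1.423×10^-5 mol/kg
α₀ = 1/(1 + K1/[H⁺] + K1K2/[H⁺]²) = 1/(1 + 10^+1.97 + 10^+0.92) = 0.009742
DIC = [CO2*]/α₀ = 1.423×10^-5 / 0.009742 = 1.461 mmol/kg
CA = (α₁ + 2α₂)·DIC = (0.9092 + 2×0.08103) × 1.461 = 1.57 mmol/kg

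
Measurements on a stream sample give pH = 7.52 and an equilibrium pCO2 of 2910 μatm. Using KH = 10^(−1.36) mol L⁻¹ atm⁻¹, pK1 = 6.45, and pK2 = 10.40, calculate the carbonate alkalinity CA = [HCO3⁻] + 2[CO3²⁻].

CA = 1.50 mmol/L

[CO2*] = KH · pCO2 = 10^(−1.36) × 2910×10^-6 = 1.270×10^-4 mol/L
α₀ = 1/(1 + K1/[H⁺] + K1K2/[H⁺]²) = 1/(1 + 10^+1.07 + 10^-1.81) = 0.07834
DIC = [CO2*]/α₀ = 1.270×10^-4 / 0.07834 = 1.621 mmol/L
CA = (α₁ + 2α₂)·DIC = (0.9204 + 2×0.001213) × 1.621 = 1.50 mmol/L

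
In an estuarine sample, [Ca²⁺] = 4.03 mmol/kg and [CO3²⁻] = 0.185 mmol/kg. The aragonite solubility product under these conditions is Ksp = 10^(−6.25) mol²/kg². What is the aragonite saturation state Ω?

Ω = 1.33

Ksp = 10^(−6.25) = 5.623×10^-7
Ω = [Ca²⁺][CO3²⁻]/Ksp = (4.03×10^-3)(0.185×10^-3) / 5.623×10^-7 = 1.33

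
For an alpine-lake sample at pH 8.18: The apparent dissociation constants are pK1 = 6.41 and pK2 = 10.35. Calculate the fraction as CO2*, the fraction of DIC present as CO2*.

α₀ = 1 / (1 + K1/[H⁺] + K1K2/[H⁺]²) = 1 / (1 + 10^+1.77 + 10^-0.40)
   = 1 / (1 + 58.884 + 0.39811) = 1/60.282 = 0.01659

α₀ = 0.0166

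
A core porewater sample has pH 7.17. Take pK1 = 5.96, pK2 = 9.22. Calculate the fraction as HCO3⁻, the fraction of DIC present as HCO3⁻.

α₁ = 1 / (1 + [H⁺]/K1 + K2/[H⁺]) = 1 / (1 + 10^-1.21 + 10^-2.05)
   = 1 / (1 + 0.061660 + 0.0089125) = 1/1.0706 = 0.9341

α₁ = 0.934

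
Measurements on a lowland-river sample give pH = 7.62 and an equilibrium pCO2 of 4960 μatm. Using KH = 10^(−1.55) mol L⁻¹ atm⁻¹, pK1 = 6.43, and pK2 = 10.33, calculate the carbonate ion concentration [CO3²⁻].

[CO2*] = KH · pCO2 = 10^(−1.55) × 4960×10^-6 = 1.398×10^-4 mol/L
α₀ = 1/(1 + K1/[H⁺] + K1K2/[H⁺]²) = 1/(1 + 10^+1.19 + 10^-1.52) = 0.06054
DIC = [CO2*]/α₀ = 1.398×10^-4 / 0.06054 = 2.309 mmol/L
[CO3²⁻] = α₂·DIC; α₂ = 0.001828, so [CO3²⁻] = 0.001828 × 2.309 = 0.00422 mmol/L = 4.22 μmol/L

[CO3²⁻] = 4.22 μmol/L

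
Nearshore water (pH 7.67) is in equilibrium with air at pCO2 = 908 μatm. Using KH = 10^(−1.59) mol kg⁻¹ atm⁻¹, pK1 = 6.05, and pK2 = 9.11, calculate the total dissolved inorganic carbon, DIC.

DIC = 1.03 mmol/kg

[CO2*] = KH · pCO2 = 10^(−1.59) × 908×10^-6 = 2.334×10^-5 mol/kg
α₀ = 1/(1 + K1/[H⁺] + K1K2/[H⁺]²) = 1/(1 + 10^+1.62 + 10^+0.18) = 0.02262
DIC = [CO2*]/α₀ = 2.334×10^-5 / 0.02262 = 1.03 mmol/kg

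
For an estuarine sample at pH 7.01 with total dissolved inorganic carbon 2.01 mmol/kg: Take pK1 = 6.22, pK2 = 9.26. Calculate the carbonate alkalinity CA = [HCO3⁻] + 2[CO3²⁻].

CA = [HCO3⁻] + 2[CO3²⁻] = (α₁ + 2α₂)·DIC
At pH 7.01: [H⁺]/K1 = 10^-0.79 = 0.16218, K2/[H⁺] = 10^-2.25 = 0.0056234
α₁ = 1/(1 + 0.16218 + 0.0056234) = 1/1.1678 = 0.8563; α₂ = α₁·K2/[H⁺] = 0.004815
α₁ + 2α₂ = 0.8659
CA = 0.8659 × 2.01 = 1.74 mmol/kg

CA = 1.74 mmol/kg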